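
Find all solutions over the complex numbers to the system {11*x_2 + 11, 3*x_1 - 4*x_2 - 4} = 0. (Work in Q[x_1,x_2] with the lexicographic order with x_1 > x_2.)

{(0, -1)}

Compute a lex Gröbner basis by Buchberger's algorithm.
f_1 = 11*x_2 + 11, LT = x_2.
f_2 = 3*x_1 - 4*x_2 - 4, LT = x_1.

The S-polynomials (S(f_1,f_2)) all reduce to 0 modulo the current basis, so we have a Gröbner basis.
Inter-reduce: drop elements whose leading term is divisible by another's, tail-reduce, and make monic.
Reduced Gröbner basis: {x_1, x_2 + 1}.

Since the basis is lex-ordered, x_2 + 1 is univariate in x_2. Its roots are {-1}. Back-substituting each root into the other basis elements fixes the other coordinates.
  x_2 = -1: the earlier basis element becomes x_1 = 0, giving x_1 = 0 — point (0, -1).
Check: every point annihilates each of the original generators.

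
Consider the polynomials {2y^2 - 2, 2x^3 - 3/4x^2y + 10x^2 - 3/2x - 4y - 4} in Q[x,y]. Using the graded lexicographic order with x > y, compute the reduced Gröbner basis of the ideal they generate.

G = {x^3 - 3/8x^2y + 5x^2 - 3/4x - 2y - 2, y^2 - 1}

f_1 = 2y^2 - 2, LT = y^2.
f_2 = 2x^3 - 3/4x^2y + 10x^2 - 3/2x - 4y - 4, LT = x^3.

S(f_1,f_2): leading monomials are coprime, so the S-polynomial reduces to 0 (Buchberger's first criterion).
Every S-polynomial of the final basis reduces to 0, so we have a Gröbner basis.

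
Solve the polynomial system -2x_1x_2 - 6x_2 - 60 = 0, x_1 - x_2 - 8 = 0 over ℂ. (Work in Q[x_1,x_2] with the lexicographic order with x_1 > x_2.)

{(2, -6), (3, -5)}

Compute a lex Gröbner basis by Buchberger's algorithm.
f_1 = -2x_1x_2 - 6x_2 - 60, LT = x_1x_2.
f_2 = x_1 - x_2 - 8, LT = x_1.

S(f_1,f_2): lcm = x_1x_2. S = x_2^2 + 11x_2 + 30.
  leading term x_2^2: no divisor's leading term divides it; move x_2^2 to the remainder.
  leading term x_2: no divisor's leading term divides it; move 11x_2 to the remainder.
  leading term 1: no divisor's leading term divides it; move 30 to the remainder.
  remainder x_2^2 + 11x_2 + 30 ≠ 0; add h_3 = x_2^2 + 11x_2 + 30 to the basis.

S(f_1,h_3): lcm = x_1x_2^2. S = -11x_1x_2 - 30x_1 + 3x_2^2 + 30x_2.
  leading term x_1x_2: subtract (11/2)·f_1 from -11x_1x_2 - 30x_1 + 3x_2^2 + 30x_2 → -30x_1 + 3x_2^2 + 63x_2 + 330
  leading term x_1: subtract (-30)·f_2 from -30x_1 + 3x_2^2 + 63x_2 + 330 → 3x_2^2 + 33x_2 + 90
  leading term x_2^2: subtract (3)·h_3 from 3x_2^2 + 33x_2 + 90 → 0
  remainder 0.

S(f_2,h_3): leading monomials are coprime, so the S-polynomial reduces to 0 (Buchberger's first criterion).
Every S-polynomial of the final basis reduces to 0, so we have a Gröbner basis.
Inter-reduce: drop elements whose leading term is divisible by another's, tail-reduce, and make monic.
Reduced Gröbner basis: {x_1 - x_2 - 8, x_2^2 + 11x_2 + 30}.

Elimination: the polynomial x_2^2 + 11x_2 + 30 lies in the elimination ideal for x_2, so x_2 ∈ {-6, -5}. For each such x_2, the remaining basis elements (now univariate) give the rest of the solution.
  x_2 = -6: the earlier basis element becomes x_1 - 2 = 0, giving x_1 = 2 — point (2, -6).
  x_2 = -5: the earlier basis element becomes x_1 - 3 = 0, giving x_1 = 3 — point (3, -5).
Check: every point annihilates each of the original generators.
A lex Gröbner basis triangularizes the system, enabling back-substitution.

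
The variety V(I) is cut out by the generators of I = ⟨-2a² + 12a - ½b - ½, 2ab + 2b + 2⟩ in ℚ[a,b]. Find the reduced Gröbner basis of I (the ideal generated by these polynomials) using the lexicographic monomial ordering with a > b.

f_1 = -2a² + 12a - ½b - ½, LT = a².
f_2 = 2ab + 2b + 2, LT = ab.

S(f_1,f_2): lcm = a²b. S = -7ab - a + ¼b² + ¼b.
  reduce S modulo (f_1, f_2):
  remainder -a + ¼b² + 29/4b + 7 ≠ 0; add g_3 = -a + ¼b² + 29/4b + 7 to the basis.

S(f_2,g_3): lcm = ab. S = ¼b³ + 29/4b² + 8b + 1.
  reduce S modulo (f_1, f_2, g_3):
  remainder ¼b³ + 29/4b² + 8b + 1 ≠ 0; add g_4 = ¼b³ + 29/4b² + 8b + 1 to the basis.

The other S-polynomials (S(f_1,g_3), S(f_1,g_4), S(f_2,g_4), S(g_3,g_4)) all reduce to 0 modulo the current basis, so we have a Gröbner basis.
Inter-reduce: drop elements whose leading term is divisible by another's, tail-reduce, and make monic.

G = {a - ¼b² - 29/4b - 7, b³ + 29b² + 32b + 4}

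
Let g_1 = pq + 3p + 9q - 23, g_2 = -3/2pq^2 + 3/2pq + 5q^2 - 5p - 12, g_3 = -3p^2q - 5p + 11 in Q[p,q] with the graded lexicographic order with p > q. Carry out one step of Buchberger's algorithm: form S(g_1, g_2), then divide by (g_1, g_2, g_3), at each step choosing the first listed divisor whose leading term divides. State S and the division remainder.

lcm(LM(g_1), LM(g_2)) = pq^2.
S = (lcm/LT(g_1))·g_1 − (lcm/LT(g_2))·g_2 = 4pq + 37/3q^2 - 10/3p - 23q - 8.
Reduce S modulo (g_1, g_2, g_3) in that order:
  leading term pq: subtract (4)·g_1 from 4pq + 37/3q^2 - 10/3p - 23q - 8 → 37/3q^2 - 46/3p - 59q + 84
  leading term q^2: no divisor's leading term divides it; move 37/3q^2 to the remainder.
  leading term p: no divisor's leading term divides it; move -46/3p to the remainder.
  leading term q: no divisor's leading term divides it; move -59q to the remainder.
  leading term 1: no divisor's leading term divides it; move 84 to the remainder.
The remainder 37/3q^2 - 46/3p - 59q + 84 is nonzero, so it would be added as the next basis element.
An S-polynomial is built so that the two leading terms cancel; whether anything survives reduction is exactly the Gröbner-basis criterion.

S(g_1, g_2) = 4pq + 37/3q^2 - 10/3p - 23q - 8; remainder on division = 37/3q^2 - 46/3p - 59q + 84.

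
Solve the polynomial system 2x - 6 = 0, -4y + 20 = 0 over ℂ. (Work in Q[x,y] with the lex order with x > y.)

{(3, 5)}

Compute a lex Gröbner basis by Buchberger's algorithm.
f_1 = 2x - 6, LT = x.
f_2 = -4y + 20, LT = y.

The S-polynomials (S(f_1,f_2)) all reduce to 0 modulo the current basis, so we have a Gröbner basis.
Inter-reduce: drop elements whose leading term is divisible by another's, tail-reduce, and make monic.
Reduced Gröbner basis: {x - 3, y - 5}.

From the last basis element, y - 5 = 0, so y takes values in {5}. Each choice, substituted upward through the basis, yields the corresponding point(s) of the solution set.
  y = 5: the earlier basis element becomes x - 3 = 0, giving x = 3 — point (3, 5).
Each listed point satisfies every original equation (direct substitution).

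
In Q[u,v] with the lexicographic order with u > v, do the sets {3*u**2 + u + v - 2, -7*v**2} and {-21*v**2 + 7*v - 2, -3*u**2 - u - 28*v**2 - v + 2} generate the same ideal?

For a fixed monomial order, each ideal has a unique reduced Gröbner basis; comparing bases decides equality.
Buchberger on the first generating set:
f_1 = 3*u**2 + u + v - 2, LT = u**2.
f_2 = -7*v**2, LT = v**2.

The S-polynomials (S(f_1,f_2)) all reduce to 0 modulo the current basis, so we have a Gröbner basis.
Inter-reduce: drop elements whose leading term is divisible by another's, tail-reduce, and make monic.
Reduced Gröbner basis: {u**2 + 1/3*u + 1/3*v - 2/3, v**2}.

Buchberger on the second generating set:
h_1 = -21*v**2 + 7*v - 2, LT = v**2.
h_2 = -3*u**2 - u - 28*v**2 - v + 2, LT = u**2.

The S-polynomials (S(h_1,h_2)) all reduce to 0 modulo the current basis, so we have a Gröbner basis.
Inter-reduce: drop elements whose leading term is divisible by another's, tail-reduce, and make monic.
Reduced Gröbner basis: {u**2 + 1/3*u + 31/9*v - 14/9, v**2 - 1/3*v + 2/21}.

These differ, so the ideals are not equal.

No, the ideals differ.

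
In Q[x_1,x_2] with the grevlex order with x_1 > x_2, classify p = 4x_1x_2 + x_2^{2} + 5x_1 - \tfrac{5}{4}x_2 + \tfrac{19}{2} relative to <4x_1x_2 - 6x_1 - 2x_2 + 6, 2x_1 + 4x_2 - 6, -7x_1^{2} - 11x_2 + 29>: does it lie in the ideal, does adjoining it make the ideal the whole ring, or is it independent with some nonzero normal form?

Adjoining 4x_1x_2 + x_2^{2} + 5x_1 - \tfrac{5}{4}x_2 + \tfrac{19}{2} makes the ideal the whole ring: the system is inconsistent.

First compute the reduced Gröbner basis of I by Buchberger's algorithm.
f_1 = 4x_1x_2 - 6x_1 - 2x_2 + 6, LT = x_1x_2.
f_2 = 2x_1 + 4x_2 - 6, LT = x_1.
f_3 = -7x_1^{2} - 11x_2 + 29, LT = x_1^{2}.

S(f_1,f_2): lcm = x_1x_2. S = -2x_2^{2} - \tfrac{3}{2}x_1 + \tfrac{5}{2}x_2 + \tfrac{3}{2}.
  leading term x_2^{2}: no divisor's leading term divides it; move -2x_2^{2} to the remainder.
  leading term x_1: subtract (-\tfrac{3}{4})·f_2 from -\tfrac{3}{2}x_1 + \tfrac{5}{2}x_2 + \tfrac{3}{2} → \tfrac{11}{2}x_2 - 3
  leading term x_2: no divisor's leading term divides it; move \tfrac{11}{2}x_2 to the remainder.
  leading term 1: no divisor's leading term divides it; move -3 to the remainder.
  remainder -2x_2^{2} + \tfrac{11}{2}x_2 - 3 ≠ 0; add h_4 = -2x_2^{2} + \tfrac{11}{2}x_2 - 3 to the basis.

S(f_1,f_3): lcm = x_1^{2}x_2. S = -\tfrac{3}{2}x_1^{2} - \tfrac{1}{2}x_1x_2 - \tfrac{11}{7}x_2^{2} + \tfrac{3}{2}x_1 + \tfrac{29}{7}x_2.
  leading term x_1^{2}: subtract (-\tfrac{3}{4}x_1)·f_2 from -\tfrac{3}{2}x_1^{2} - \tfrac{1}{2}x_1x_2 - \tfrac{11}{7}x_2^{2} + \tfrac{3}{2}x_1 + \tfrac{29}{7}x_2 → \tfrac{5}{2}x_1x_2 - \tfrac{11}{7}x_2^{2} - 3x_1 + \tfrac{29}{7}x_2
  leading term x_1x_2: subtract (\tfrac{5}{8})·f_1 from \tfrac{5}{2}x_1x_2 - \tfrac{11}{7}x_2^{2} - 3x_1 + \tfrac{29}{7}x_2 → -\tfrac{11}{7}x_2^{2} + \tfrac{3}{4}x_1 + \tfrac{151}{28}x_2 - \tfrac{15}{4}
  leading term x_2^{2}: subtract (\tfrac{11}{14})·h_4 from -\tfrac{11}{7}x_2^{2} + \tfrac{3}{4}x_1 + \tfrac{151}{28}x_2 - \tfrac{15}{4} → \tfrac{3}{4}x_1 + \tfrac{15}{14}x_2 - \tfrac{39}{28}
  leading term x_1: subtract (\tfrac{3}{8})·f_2 from \tfrac{3}{4}x_1 + \tfrac{15}{14}x_2 - \tfrac{39}{28} → -\tfrac{3}{7}x_2 + \tfrac{6}{7}
  leading term x_2: no divisor's leading term divides it; move -\tfrac{3}{7}x_2 to the remainder.
  leading term 1: no divisor's leading term divides it; move \tfrac{6}{7} to the remainder.
  remainder -\tfrac{3}{7}x_2 + \tfrac{6}{7} ≠ 0; add h_5 = -\tfrac{3}{7}x_2 + \tfrac{6}{7} to the basis.

The other S-polynomials (S(f_2,f_3), S(f_1,h_4), S(f_2,h_4), S(f_3,h_4), S(f_1,h_5), S(f_2,h_5), S(f_3,h_5), S(h_4,h_5)) all reduce to 0 modulo the current basis, so we have a Gröbner basis.
Inter-reduce: drop elements whose leading term is divisible by another's, tail-reduce, and make monic.
Reduced Gröbner basis: {x_1 + 1, x_2 - 2}.
Label its elements g_1 = x_1 + 1, g_2 = x_2 - 2.

Reduce p = 4x_1x_2 + x_2^{2} + 5x_1 - \tfrac{5}{4}x_2 + \tfrac{19}{2} modulo G:
  leading term x_1x_2: subtract (4x_2)·g_1 from 4x_1x_2 + x_2^{2} + 5x_1 - \tfrac{5}{4}x_2 + \tfrac{19}{2} → x_2^{2} + 5x_1 - \tfrac{21}{4}x_2 + \tfrac{19}{2}
  leading term x_2^{2}: subtract (x_2)·g_2 from x_2^{2} + 5x_1 - \tfrac{21}{4}x_2 + \tfrac{19}{2} → 5x_1 - \tfrac{13}{4}x_2 + \tfrac{19}{2}
  leading term x_1: subtract (5)·g_1 from 5x_1 - \tfrac{13}{4}x_2 + \tfrac{19}{2} → -\tfrac{13}{4}x_2 + \tfrac{9}{2}
  leading term x_2: subtract (-\tfrac{13}{4})·g_2 from -\tfrac{13}{4}x_2 + \tfrac{9}{2} → -2
  leading term 1: no divisor's leading term divides it; move -2 to the remainder.
  normal form = -2.
The normal form is nonzero, so p ∉ I. Since p minus its normal form lies in I, I + (p) = I + (r) where r = -2; decide whether this ideal is the whole ring.
Here r = -2 is a nonzero constant, hence a unit: 1 ∈ I + (p), the Gröbner basis of I + (p) is {1}, and the enlarged system has no common solution — adjoining p is inconsistent.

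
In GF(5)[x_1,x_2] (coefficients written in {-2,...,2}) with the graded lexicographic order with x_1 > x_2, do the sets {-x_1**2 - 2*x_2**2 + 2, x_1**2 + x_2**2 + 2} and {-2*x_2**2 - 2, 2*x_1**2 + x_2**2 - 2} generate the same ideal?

Yes, the ideals are equal.

For a fixed monomial order, each ideal has a unique reduced Gröbner basis; comparing bases decides equality.
Buchberger on the first generating set:
f_1 = -x_1**2 - 2*x_2**2 + 2, LT = x_1**2.
f_2 = x_1**2 + x_2**2 + 2, LT = x_1**2.

S(f_1,f_2): lcm = x_1**2. S = x_2**2 + 1.
  reduce S modulo (f_1, f_2):
  remainder x_2**2 + 1 ≠ 0; add g_3 = x_2**2 + 1 to the basis.

The other S-polynomials (S(f_1,g_3), S(f_2,g_3)) all reduce to 0 modulo the current basis, so we have a Gröbner basis.
Inter-reduce: drop elements whose leading term is divisible by another's, tail-reduce, and make monic.
Reduced Gröbner basis: {x_1**2 + 1, x_2**2 + 1}.

Buchberger on the second generating set:
h_1 = -2*x_2**2 - 2, LT = x_2**2.
h_2 = 2*x_1**2 + x_2**2 - 2, LT = x_1**2.

The S-polynomials (S(h_1,h_2)) all reduce to 0 modulo the current basis, so we have a Gröbner basis.
Inter-reduce: drop elements whose leading term is divisible by another's, tail-reduce, and make monic.
Reduced Gröbner basis: {x_1**2 + 1, x_2**2 + 1}.

The two bases agree; hence the ideals are identical.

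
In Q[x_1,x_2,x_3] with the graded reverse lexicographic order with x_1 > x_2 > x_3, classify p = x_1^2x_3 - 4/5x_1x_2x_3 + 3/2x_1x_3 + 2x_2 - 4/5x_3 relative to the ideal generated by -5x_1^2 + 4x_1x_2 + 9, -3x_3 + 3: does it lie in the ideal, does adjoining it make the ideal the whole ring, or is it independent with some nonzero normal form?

First compute the reduced Gröbner basis of I by Buchberger's algorithm.
f_1 = -5x_1^2 + 4x_1x_2 + 9, LT = x_1^2.
f_2 = -3x_3 + 3, LT = x_3.

The S-polynomials (S(f_1,f_2)) all reduce to 0 modulo the current basis, so we have a Gröbner basis.
Inter-reduce: drop elements whose leading term is divisible by another's, tail-reduce, and make monic.
Reduced Gröbner basis: {x_1^2 - 4/5x_1x_2 - 9/5, x_3 - 1}.
Label its elements g_1 = x_1^2 - 4/5x_1x_2 - 9/5, g_2 = x_3 - 1.

Reduce p = x_1^2x_3 - 4/5x_1x_2x_3 + 3/2x_1x_3 + 2x_2 - 4/5x_3 modulo G:
  leading term x_1^2x_3: subtract (x_3)·g_1 from x_1^2x_3 - 4/5x_1x_2x_3 + 3/2x_1x_3 + 2x_2 - 4/5x_3 → 3/2x_1x_3 + 2x_2 + x_3
  leading term x_1x_3: subtract (3/2x_1)·g_2 from 3/2x_1x_3 + 2x_2 + x_3 → 3/2x_1 + 2x_2 + x_3
  leading term x_1: no divisor's leading term divides it; move 3/2x_1 to the remainder.
  leading term x_2: no divisor's leading term divides it; move 2x_2 to the remainder.
  leading term x_3: subtract (1)·g_2 from x_3 → 1
  leading term 1: no divisor's leading term divides it; move 1 to the remainder.
  normal form = 3/2x_1 + 2x_2 + 1.
The normal form is nonzero, so p ∉ I. Since p minus its normal form lies in I, I + (p) = I + (r) where r = 3/2x_1 + 2x_2 + 1; decide whether this ideal is the whole ring.
Run Buchberger on G together with r (pairs among the g_i already reduce to 0 since G is a Gröbner basis):
g_1 = x_1^2 - 4/5x_1x_2 - 9/5, LT = x_1^2.
g_2 = x_3 - 1, LT = x_3.
r = 3/2x_1 + 2x_2 + 1, LT = x_1.

S(g_1,r): lcm = x_1^2. S = -32/15x_1x_2 - 2/3x_1 - 9/5.
  leading term x_1x_2: subtract (-64/45x_2)·r from -32/15x_1x_2 - 2/3x_1 - 9/5 → 128/45x_2^2 - 2/3x_1 + 64/45x_2 - 9/5
  leading term x_2^2: no divisor's leading term divides it; move 128/45x_2^2 to the remainder.
  leading term x_1: subtract (-4/9)·r from -2/3x_1 + 64/45x_2 - 9/5 → 104/45x_2 - 61/45
  leading term x_2: no divisor's leading term divides it; move 104/45x_2 to the remainder.
  leading term 1: no divisor's leading term divides it; move -61/45 to the remainder.
  remainder 128/45x_2^2 + 104/45x_2 - 61/45 ≠ 0; add m_4 = 128/45x_2^2 + 104/45x_2 - 61/45 to the basis.

The other S-polynomials (S(g_1,g_2), S(g_2,r), S(g_1,m_4), S(g_2,m_4), S(r,m_4)) all reduce to 0 modulo the current basis, so we have a Gröbner basis.
Inter-reduce: drop elements whose leading term is divisible by another's, tail-reduce, and make monic.
Reduced Gröbner basis: {x_2^2 + 13/16x_2 - 61/128, x_1 + 4/3x_2 + 2/3, x_3 - 1}.
The reduced Gröbner basis of I + (p) is {x_2^2 + 13/16x_2 - 61/128, x_1 + 4/3x_2 + 2/3, x_3 - 1} ≠ {1}, a proper ideal, so the enlarged system stays consistent: p is independent of I, with normal form 3/2x_1 + 2x_2 + 1.

The remainder on division by a Gröbner basis is unique — it is the normal form.

x_1^2x_3 - 4/5x_1x_2x_3 + 3/2x_1x_3 + 2x_2 - 4/5x_3 is independent of I; its normal form modulo I is 3/2x_1 + 2x_2 + 1.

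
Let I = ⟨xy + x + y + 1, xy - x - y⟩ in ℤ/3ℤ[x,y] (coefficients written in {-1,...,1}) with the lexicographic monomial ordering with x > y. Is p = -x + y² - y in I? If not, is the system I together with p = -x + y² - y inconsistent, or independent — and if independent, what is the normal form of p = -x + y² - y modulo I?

First compute the reduced Gröbner basis of I by Buchberger's algorithm.
f_1 = xy + x + y + 1, LT = xy.
f_2 = xy - x - y, LT = xy.

S(f_1,f_2): lcm = xy. S = -x - y + 1.
  leading term x: no divisor's leading term divides it; move -x to the remainder.
  leading term y: no divisor's leading term divides it; move -y to the remainder.
  leading term 1: no divisor's leading term divides it; move 1 to the remainder.
  remainder -x - y + 1 ≠ 0; add h_3 = -x - y + 1 to the basis.

S(f_1,h_3): lcm = xy. S = x - y² - y + 1.
  leading term x: subtract (-1)·h_3 from x - y² - y + 1 → -y² + y - 1
  leading term y²: no divisor's leading term divides it; move -y² to the remainder.
  leading term y: no divisor's leading term divides it; move y to the remainder.
  leading term 1: no divisor's leading term divides it; move -1 to the remainder.
  remainder -y² + y - 1 ≠ 0; add h_4 = -y² + y - 1 to the basis.

The other S-polynomials (S(f_2,h_3), S(f_1,h_4), S(f_2,h_4), S(h_3,h_4)) all reduce to 0 modulo the current basis, so we have a Gröbner basis.
Inter-reduce: drop elements whose leading term is divisible by another's, tail-reduce, and make monic.
Reduced Gröbner basis: {x + y - 1, y² - y + 1}.
Label its elements g_1 = x + y - 1, g_2 = y² - y + 1.

Reduce p = -x + y² - y modulo G:
  leading term x: subtract (-1)·g_1 from -x + y² - y → y² - 1
  leading term y²: subtract (1)·g_2 from y² - 1 → y + 1
  leading term y: no divisor's leading term divides it; move y to the remainder.
  leading term 1: no divisor's leading term divides it; move 1 to the remainder.
  normal form = y + 1.
The normal form is nonzero, so p ∉ I. Since p minus its normal form lies in I, I + (p) = I + (r) where r = y + 1; decide whether this ideal is the whole ring.
Run Buchberger on G together with r (pairs among the g_i already reduce to 0 since G is a Gröbner basis):
g_1 = x + y - 1, LT = x.
g_2 = y² - y + 1, LT = y².
r = y + 1, LT = y.

The S-polynomials (S(g_1,g_2), S(g_1,r), S(g_2,r)) all reduce to 0 modulo the current basis, so we have a Gröbner basis.
Inter-reduce: drop elements whose leading term is divisible by another's, tail-reduce, and make monic.
Reduced Gröbner basis: {x + 1, y + 1}.
The reduced Gröbner basis of I + (p) is {x + 1, y + 1} ≠ {1}, a proper ideal, so the enlarged system stays consistent: p is independent of I, with normal form y + 1.

Ideal membership is decidable via reduction modulo a Gröbner basis.

-x + y² - y is independent of I; its normal form modulo I is y + 1.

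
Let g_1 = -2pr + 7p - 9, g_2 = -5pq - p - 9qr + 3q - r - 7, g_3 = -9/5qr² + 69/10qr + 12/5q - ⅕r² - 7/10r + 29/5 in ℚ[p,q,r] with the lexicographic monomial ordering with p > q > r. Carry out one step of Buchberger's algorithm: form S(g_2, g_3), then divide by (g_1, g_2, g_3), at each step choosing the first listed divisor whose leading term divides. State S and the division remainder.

lcm(LM(g_2), LM(g_3)) = pqr².
S = (lcm/LT(g_2))·g_2 − (lcm/LT(g_3))·g_3 = 23/6pqr + 4/3pq + 4/45pr² - 7/18pr + 29/9p + 9/5qr³ - ⅗qr² + ⅕r³ + 7/5r².
Reduce S modulo (g_1, g_2, g_3) in that order:
  leading term pqr: subtract (-23/12q)·g_1 from 23/6pqr + 4/3pq + 4/45pr² - 7/18pr + 29/9p + 9/5qr³ - ⅗qr² + ⅕r³ + 7/5r² → 59/4pq + 4/45pr² - 7/18pr + 29/9p + 9/5qr³ - ⅗qr² - 69/4q + ⅕r³ + 7/5r²
  leading term pq: subtract (-59/20)·g_2 from 59/4pq + 4/45pr² - 7/18pr + 29/9p + 9/5qr³ - ⅗qr² - 69/4q + ⅕r³ + 7/5r² → 4/45pr² - 7/18pr + 49/180p + 9/5qr³ - ⅗qr² - 531/20qr - 42/5q + ⅕r³ + 7/5r² - 59/20r - 413/20
  leading term pr²: subtract (-2/45r)·g_1 from 4/45pr² - 7/18pr + 49/180p + 9/5qr³ - ⅗qr² - 531/20qr - 42/5q + ⅕r³ + 7/5r² - 59/20r - 413/20 → -7/90pr + 49/180p + 9/5qr³ - ⅗qr² - 531/20qr - 42/5q + ⅕r³ + 7/5r² - 67/20r - 413/20
  leading term pr: subtract (7/180)·g_1 from -7/90pr + 49/180p + 9/5qr³ - ⅗qr² - 531/20qr - 42/5q + ⅕r³ + 7/5r² - 67/20r - 413/20 → 9/5qr³ - ⅗qr² - 531/20qr - 42/5q + ⅕r³ + 7/5r² - 67/20r - 203/10
  leading term qr³: subtract (-r)·g_3 from 9/5qr³ - ⅗qr² - 531/20qr - 42/5q + ⅕r³ + 7/5r² - 67/20r - 203/10 → 63/10qr² - 483/20qr - 42/5q + 7/10r² + 49/20r - 203/10
  leading term qr²: subtract (-7/2)·g_3 from 63/10qr² - 483/20qr - 42/5q + 7/10r² + 49/20r - 203/10 → 0
The remainder is 0, so this S-polynomial contributes no new basis element.

S(g_2, g_3) = 23/6pqr + 4/3pq + 4/45pr² - 7/18pr + 29/9p + 9/5qr³ - ⅗qr² + ⅕r³ + 7/5r²; remainder on division = 0.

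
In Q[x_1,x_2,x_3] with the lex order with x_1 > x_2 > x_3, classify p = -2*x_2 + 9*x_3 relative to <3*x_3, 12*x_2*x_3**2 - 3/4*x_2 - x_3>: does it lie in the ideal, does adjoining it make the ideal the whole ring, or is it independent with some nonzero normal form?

First compute the reduced Gröbner basis of I by Buchberger's algorithm.
f_1 = 3*x_3, LT = x_3.
f_2 = 12*x_2*x_3**2 - 3/4*x_2 - x_3, LT = x_2*x_3**2.

S(f_1,f_2): lcm = x_2*x_3**2. S = 1/16*x_2 + 1/12*x_3.
  leading term x_2: no divisor's leading term divides it; move 1/16*x_2 to the remainder.
  leading term x_3: subtract (1/36)·f_1 from 1/12*x_3 → 0
  remainder 1/16*x_2 ≠ 0; add h_3 = 1/16*x_2 to the basis.

The other S-polynomials (S(f_1,h_3), S(f_2,h_3)) all reduce to 0 modulo the current basis, so we have a Gröbner basis.
Inter-reduce: drop elements whose leading term is divisible by another's, tail-reduce, and make monic.
Reduced Gröbner basis: {x_2, x_3}.
Label its elements g_1 = x_2, g_2 = x_3.

Reduce p = -2*x_2 + 9*x_3 modulo G:
  leading term x_2: subtract (-2)·g_1 from -2*x_2 + 9*x_3 → 9*x_3
  leading term x_3: subtract (9)·g_2 from 9*x_3 → 0
  normal form = 0.
Since the normal form is 0, p ∈ I.

-2*x_2 + 9*x_3 lies in I (it reduces to 0).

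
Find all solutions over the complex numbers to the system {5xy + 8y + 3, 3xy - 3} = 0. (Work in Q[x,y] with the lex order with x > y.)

Compute a lex Gröbner basis by Buchberger's algorithm.
f_1 = 5xy + 8y + 3, LT = xy.
f_2 = 3xy - 3, LT = xy.

S(f_1,f_2): lcm = xy. S = 8/5y + 8/5.
  leading term y: no divisor's leading term divides it; move 8/5y to the remainder.
  leading term 1: no divisor's leading term divides it; move 8/5 to the remainder.
  remainder 8/5y + 8/5 ≠ 0; add h_3 = 8/5y + 8/5 to the basis.

S(f_1,h_3): lcm = xy. S = -x + 8/5y + 3/5.
  leading term x: no divisor's leading term divides it; move -x to the remainder.
  leading term y: subtract (1)·h_3 from 8/5y + 3/5 → -1
  leading term 1: no divisor's leading term divides it; move -1 to the remainder.
  remainder -x - 1 ≠ 0; add h_4 = -x - 1 to the basis.

The other S-polynomials (S(f_2,h_3), S(f_1,h_4), S(f_2,h_4), S(h_3,h_4)) all reduce to 0 modulo the current basis, so we have a Gröbner basis.
Inter-reduce: drop elements whose leading term is divisible by another's, tail-reduce, and make monic.
Reduced Gröbner basis: {x + 1, y + 1}.

From the last basis element, y + 1 = 0, so y takes values in {-1}. Each choice, substituted upward through the basis, yields the corresponding point(s) of the solution set.
  y = -1: the earlier basis element becomes x + 1 = 0, giving x = -1 — point (-1, -1).
Each listed point satisfies every original equation (direct substitution).

{(-1, -1)}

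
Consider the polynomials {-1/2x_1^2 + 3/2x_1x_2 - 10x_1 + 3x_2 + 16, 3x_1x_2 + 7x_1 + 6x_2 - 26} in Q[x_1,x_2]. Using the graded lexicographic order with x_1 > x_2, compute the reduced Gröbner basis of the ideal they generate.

G = {x_2^2 + 148/81x_2 - 229/81, x_1 - 81/10x_2 + 61/10}

f_1 = -1/2x_1^2 + 3/2x_1x_2 - 10x_1 + 3x_2 + 16, LT = x_1^2.
f_2 = 3x_1x_2 + 7x_1 + 6x_2 - 26, LT = x_1x_2.

S(f_1,f_2): lcm = x_1^2x_2. S = -3x_1x_2^2 - 7/3x_1^2 + 18x_1x_2 - 6x_2^2 + 26/3x_1 - 32x_2.
  leading term x_1x_2^2: subtract (-x_2)·f_2 from -3x_1x_2^2 - 7/3x_1^2 + 18x_1x_2 - 6x_2^2 + 26/3x_1 - 32x_2 → -7/3x_1^2 + 25x_1x_2 + 26/3x_1 - 58x_2
  leading term x_1^2: subtract (14/3)·f_1 from -7/3x_1^2 + 25x_1x_2 + 26/3x_1 - 58x_2 → 18x_1x_2 + 166/3x_1 - 72x_2 - 224/3
  leading term x_1x_2: subtract (6)·f_2 from 18x_1x_2 + 166/3x_1 - 72x_2 - 224/3 → 40/3x_1 - 108x_2 + 244/3
  leading term x_1: no divisor's leading term divides it; move 40/3x_1 to the remainder.
  leading term x_2: no divisor's leading term divides it; move -108x_2 to the remainder.
  leading term 1: no divisor's leading term divides it; move 244/3 to the remainder.
  remainder 40/3x_1 - 108x_2 + 244/3 ≠ 0; add g_3 = 40/3x_1 - 108x_2 + 244/3 to the basis.

S(f_2,g_3): lcm = x_1x_2. S = 81/10x_2^2 + 7/3x_1 - 41/10x_2 - 26/3.
  leading term x_2^2: no divisor's leading term divides it; move 81/10x_2^2 to the remainder.
  leading term x_1: subtract (7/40)·g_3 from 7/3x_1 - 41/10x_2 - 26/3 → 74/5x_2 - 229/10
  leading term x_2: no divisor's leading term divides it; move 74/5x_2 to the remainder.
  leading term 1: no divisor's leading term divides it; move -229/10 to the remainder.
  remainder 81/10x_2^2 + 74/5x_2 - 229/10 ≠ 0; add g_4 = 81/10x_2^2 + 74/5x_2 - 229/10 to the basis.

The other S-polynomials (S(f_1,g_3), S(f_1,g_4), S(f_2,g_4), S(g_3,g_4)) all reduce to 0 modulo the current basis, so we have a Gröbner basis.
Inter-reduce: drop elements whose leading term is divisible by another's, tail-reduce, and make monic.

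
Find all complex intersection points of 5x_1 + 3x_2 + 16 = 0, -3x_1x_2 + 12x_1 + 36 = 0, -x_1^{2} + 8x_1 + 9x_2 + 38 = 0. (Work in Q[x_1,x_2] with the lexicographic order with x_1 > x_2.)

Compute a lex Gröbner basis by Buchberger's algorithm.
f_1 = 5x_1 + 3x_2 + 16, LT = x_1.
f_2 = -3x_1x_2 + 12x_1 + 36, LT = x_1x_2.
f_3 = -x_1^{2} + 8x_1 + 9x_2 + 38, LT = x_1^{2}.

S(f_1,f_2): lcm = x_1x_2. S = 4x_1 + \tfrac{3}{5}x_2^{2} + \tfrac{16}{5}x_2 + 12.
  leading term x_1: subtract (\tfrac{4}{5})·f_1 from 4x_1 + \tfrac{3}{5}x_2^{2} + \tfrac{16}{5}x_2 + 12 → \tfrac{3}{5}x_2^{2} + \tfrac{4}{5}x_2 - \tfrac{4}{5}
  leading term x_2^{2}: no divisor's leading term divides it; move \tfrac{3}{5}x_2^{2} to the remainder.
  leading term x_2: no divisor's leading term divides it; move \tfrac{4}{5}x_2 to the remainder.
  leading term 1: no divisor's leading term divides it; move -\tfrac{4}{5} to the remainder.
  remainder \tfrac{3}{5}x_2^{2} + \tfrac{4}{5}x_2 - \tfrac{4}{5} ≠ 0; add h_4 = \tfrac{3}{5}x_2^{2} + \tfrac{4}{5}x_2 - \tfrac{4}{5} to the basis.

S(f_1,f_3): lcm = x_1^{2}. S = \tfrac{3}{5}x_1x_2 + \tfrac{56}{5}x_1 + 9x_2 + 38.
  leading term x_1x_2: subtract (\tfrac{3}{25}x_2)·f_1 from \tfrac{3}{5}x_1x_2 + \tfrac{56}{5}x_1 + 9x_2 + 38 → \tfrac{56}{5}x_1 - \tfrac{9}{25}x_2^{2} + \tfrac{177}{25}x_2 + 38
  leading term x_1: subtract (\tfrac{56}{25})·f_1 from \tfrac{56}{5}x_1 - \tfrac{9}{25}x_2^{2} + \tfrac{177}{25}x_2 + 38 → -\tfrac{9}{25}x_2^{2} + \tfrac{9}{25}x_2 + \tfrac{54}{25}
  leading term x_2^{2}: subtract (-\tfrac{3}{5})·h_4 from -\tfrac{9}{25}x_2^{2} + \tfrac{9}{25}x_2 + \tfrac{54}{25} → \tfrac{21}{25}x_2 + \tfrac{42}{25}
  leading term x_2: no divisor's leading term divides it; move \tfrac{21}{25}x_2 to the remainder.
  leading term 1: no divisor's leading term divides it; move \tfrac{42}{25} to the remainder.
  remainder \tfrac{21}{25}x_2 + \tfrac{42}{25} ≠ 0; add h_5 = \tfrac{21}{25}x_2 + \tfrac{42}{25} to the basis.

S(f_2,f_3): lcm = x_1^{2}x_2. S = -4x_1^{2} + 8x_1x_2 - 12x_1 + 9x_2^{2} + 38x_2.
  leading term x_1^{2}: subtract (-\tfrac{4}{5}x_1)·f_1 from -4x_1^{2} + 8x_1x_2 - 12x_1 + 9x_2^{2} + 38x_2 → \tfrac{52}{5}x_1x_2 + \tfrac{4}{5}x_1 + 9x_2^{2} + 38x_2
  leading term x_1x_2: subtract (\tfrac{52}{25}x_2)·f_1 from \tfrac{52}{5}x_1x_2 + \tfrac{4}{5}x_1 + 9x_2^{2} + 38x_2 → \tfrac{4}{5}x_1 + \tfrac{69}{25}x_2^{2} + \tfrac{118}{25}x_2
  leading term x_1: subtract (\tfrac{4}{25})·f_1 from \tfrac{4}{5}x_1 + \tfrac{69}{25}x_2^{2} + \tfrac{118}{25}x_2 → \tfrac{69}{25}x_2^{2} + \tfrac{106}{25}x_2 - \tfrac{64}{25}
  leading term x_2^{2}: subtract (\tfrac{23}{5})·h_4 from \tfrac{69}{25}x_2^{2} + \tfrac{106}{25}x_2 - \tfrac{64}{25} → \tfrac{14}{25}x_2 + \tfrac{28}{25}
  leading term x_2: subtract (\tfrac{2}{3})·h_5 from \tfrac{14}{25}x_2 + \tfrac{28}{25} → 0
  remainder 0.

S(f_1,h_4): leading monomials are coprime, so the S-polynomial reduces to 0 (Buchberger's first criterion).
S(f_2,h_4): lcm = x_1x_2^{2}. S = -\tfrac{16}{3}x_1x_2 + \tfrac{4}{3}x_1 - 12x_2.
  leading term x_1x_2: subtract (-\tfrac{16}{15}x_2)·f_1 from -\tfrac{16}{3}x_1x_2 + \tfrac{4}{3}x_1 - 12x_2 → \tfrac{4}{3}x_1 + \tfrac{16}{5}x_2^{2} + \tfrac{76}{15}x_2
  leading term x_1: subtract (\tfrac{4}{15})·f_1 from \tfrac{4}{3}x_1 + \tfrac{16}{5}x_2^{2} + \tfrac{76}{15}x_2 → \tfrac{16}{5}x_2^{2} + \tfrac{64}{15}x_2 - \tfrac{64}{15}
  leading term x_2^{2}: subtract (\tfrac{16}{3})·h_4 from \tfrac{16}{5}x_2^{2} + \tfrac{64}{15}x_2 - \tfrac{64}{15} → 0
  remainder 0.

S(f_3,h_4): leading monomials are coprime, so the S-polynomial reduces to 0 (Buchberger's first criterion).
S(f_1,h_5): leading monomials are coprime, so the S-polynomial reduces to 0 (Buchberger's first criterion).
S(f_2,h_5): lcm = x_1x_2. S = -6x_1 - 12.
  leading term x_1: subtract (-\tfrac{6}{5})·f_1 from -6x_1 - 12 → \tfrac{18}{5}x_2 + \tfrac{36}{5}
  leading term x_2: subtract (\tfrac{30}{7})·h_5 from \tfrac{18}{5}x_2 + \tfrac{36}{5} → 0
  remainder 0.

S(f_3,h_5): leading monomials are coprime, so the S-polynomial reduces to 0 (Buchberger's first criterion).
S(h_4,h_5): lcm = x_2^{2}. S = -\tfrac{2}{3}x_2 - \tfrac{4}{3}.
  leading term x_2: subtract (-\tfrac{50}{63})·h_5 from -\tfrac{2}{3}x_2 - \tfrac{4}{3} → 0
  remainder 0.

Every S-polynomial of the final basis reduces to 0, so we have a Gröbner basis.
Inter-reduce: drop elements whose leading term is divisible by another's, tail-reduce, and make monic.
Reduced Gröbner basis: {x_1 + 2, x_2 + 2}.

From the last basis element, x_2 + 2 = 0, so x_2 takes values in {-2}. Each choice, substituted upward through the basis, yields the corresponding point(s) of the solution set.
  x_2 = -2: the earlier basis element becomes x_1 + 2 = 0, giving x_1 = -2 — point (-2, -2).

{(-2, -2)}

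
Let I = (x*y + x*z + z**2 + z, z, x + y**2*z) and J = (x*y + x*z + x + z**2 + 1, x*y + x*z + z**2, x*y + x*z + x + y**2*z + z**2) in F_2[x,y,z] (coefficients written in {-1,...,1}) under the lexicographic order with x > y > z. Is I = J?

No, the ideals differ.

Equality of ideals is decidable: compute both reduced Gröbner bases (unique for the ordering) and check whether they agree.
Buchberger on the first generating set:
f_1 = x*y + x*z + z**2 + z, LT = x*y.
f_2 = z, LT = z.
f_3 = x + y**2*z, LT = x.

The S-polynomials (S(f_1,f_2), S(f_1,f_3), S(f_2,f_3)) all reduce to 0 modulo the current basis, so we have a Gröbner basis.
Inter-reduce: drop elements whose leading term is divisible by another's, tail-reduce, and make monic.
Reduced Gröbner basis: {x, z}.

Buchberger on the second generating set:
h_1 = x*y + x*z + x + z**2 + 1, LT = x*y.
h_2 = x*y + x*z + z**2, LT = x*y.
h_3 = x*y + x*z + x + y**2*z + z**2, LT = x*y.

S(h_1,h_2): lcm = x*y. S = x + 1.
  reduce S modulo (h_1, h_2, h_3):
  remainder x + 1 ≠ 0; add k_4 = x + 1 to the basis.

S(h_1,h_3): lcm = x*y. S = y**2*z + 1.
  reduce S modulo (h_1, h_2, h_3, k_4):
  remainder y**2*z + 1 ≠ 0; add k_5 = y**2*z + 1 to the basis.

S(h_1,k_4): lcm = x*y. S = x*z + x + y + z**2 + 1.
  reduce S modulo (h_1, h_2, h_3, k_4, k_5):
  remainder y + z**2 + z ≠ 0; add k_6 = y + z**2 + z to the basis.

S(h_1,k_5): lcm = x*y**2*z. S = x*y*z**2 + x*y*z + x + y*z**3 + y*z.
  reduce S modulo (h_1, h_2, h_3, k_4, k_5, k_6):
  remainder z**5 + z**3 + 1 ≠ 0; add k_7 = z**5 + z**3 + 1 to the basis.

The other S-polynomials (S(h_2,h_3), S(h_2,k_4), S(h_3,k_4), S(h_2,k_5), S(h_3,k_5), S(k_4,k_5), S(h_1,k_6), S(h_2,k_6), S(h_3,k_6), S(k_4,k_6), S(k_5,k_6), S(h_1,k_7), S(h_2,k_7), S(h_3,k_7), S(k_4,k_7), S(k_5,k_7), S(k_6,k_7)) all reduce to 0 modulo the current basis, so we have a Gröbner basis.
Inter-reduce: drop elements whose leading term is divisible by another's, tail-reduce, and make monic.
Reduced Gröbner basis: {x + 1, y + z**2 + z, z**5 + z**3 + 1}.

The bases are distinct; the ideals are different.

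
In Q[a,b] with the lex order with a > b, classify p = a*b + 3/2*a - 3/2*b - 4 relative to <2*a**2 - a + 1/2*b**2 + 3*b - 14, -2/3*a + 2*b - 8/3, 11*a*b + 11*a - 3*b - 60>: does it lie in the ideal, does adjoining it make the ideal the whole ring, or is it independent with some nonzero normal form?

First compute the reduced Gröbner basis of I by Buchberger's algorithm.
f_1 = 2*a**2 - a + 1/2*b**2 + 3*b - 14, LT = a**2.
f_2 = -2/3*a + 2*b - 8/3, LT = a.
f_3 = 11*a*b + 11*a - 3*b - 60, LT = a*b.

S(f_1,f_2): lcm = a**2. S = 3*a*b - 9/2*a + 1/4*b**2 + 3/2*b - 7.
  leading term a*b: subtract (-9/2*b)·f_2 from 3*a*b - 9/2*a + 1/4*b**2 + 3/2*b - 7 → -9/2*a + 37/4*b**2 - 21/2*b - 7
  leading term a: subtract (27/4)·f_2 from -9/2*a + 37/4*b**2 - 21/2*b - 7 → 37/4*b**2 - 24*b + 11
  leading term b**2: no divisor's leading term divides it; move 37/4*b**2 to the remainder.
  leading term b: no divisor's leading term divides it; move -24*b to the remainder.
  leading term 1: no divisor's leading term divides it; move 11 to the remainder.
  remainder 37/4*b**2 - 24*b + 11 ≠ 0; add h_4 = 37/4*b**2 - 24*b + 11 to the basis.

S(f_1,f_3): lcm = a**2*b. S = -a**2 - 5/22*a*b + 60/11*a + 1/4*b**3 + 3/2*b**2 - 7*b.
  leading term a**2: subtract (-1/2)·f_1 from -a**2 - 5/22*a*b + 60/11*a + 1/4*b**3 + 3/2*b**2 - 7*b → -5/22*a*b + 109/22*a + 1/4*b**3 + 7/4*b**2 - 11/2*b - 7
  leading term a*b: subtract (15/44*b)·f_2 from -5/22*a*b + 109/22*a + 1/4*b**3 + 7/4*b**2 - 11/2*b - 7 → 109/22*a + 1/4*b**3 + 47/44*b**2 - 101/22*b - 7
  leading term a: subtract (-327/44)·f_2 from 109/22*a + 1/4*b**3 + 47/44*b**2 - 101/22*b - 7 → 1/4*b**3 + 47/44*b**2 + 113/11*b - 295/11
  leading term b**3: subtract (1/37*b)·h_4 from 1/4*b**3 + 47/44*b**2 + 113/11*b - 295/11 → 2795/1628*b**2 + 4060/407*b - 295/11
  leading term b**2: subtract (2795/15059)·h_4 from 2795/1628*b**2 + 4060/407*b - 295/11 → 217300/15059*b - 434600/15059
  leading term b: no divisor's leading term divides it; move 217300/15059*b to the remainder.
  leading term 1: no divisor's leading term divides it; move -434600/15059 to the remainder.
  remainder 217300/15059*b - 434600/15059 ≠ 0; add h_5 = 217300/15059*b - 434600/15059 to the basis.

S(f_2,f_3): lcm = a*b. S = -a - 3*b**2 + 47/11*b + 60/11.
  leading term a: subtract (3/2)·f_2 from -a - 3*b**2 + 47/11*b + 60/11 → -3*b**2 + 14/11*b + 104/11
  leading term b**2: subtract (-12/37)·h_4 from -3*b**2 + 14/11*b + 104/11 → -2650/407*b + 5300/407
  leading term b: subtract (-37/82)·h_5 from -2650/407*b + 5300/407 → 0
  remainder 0.

S(f_1,h_4): leading monomials are coprime, so the S-polynomial reduces to 0 (Buchberger's first criterion).
S(f_2,h_4): leading monomials are coprime, so the S-polynomial reduces to 0 (Buchberger's first criterion).
S(f_3,h_4): lcm = a*b**2. S = 133/37*a*b - 44/37*a - 3/11*b**2 - 60/11*b.
  leading term a*b: subtract (-399/74*b)·f_2 from 133/37*a*b - 44/37*a - 3/11*b**2 - 60/11*b → -44/37*a + 4278/407*b**2 - 8072/407*b
  leading term a: subtract (66/37)·f_2 from -44/37*a + 4278/407*b**2 - 8072/407*b → 4278/407*b**2 - 9524/407*b + 176/37
  leading term b**2: subtract (17112/15059)·h_4 from 4278/407*b**2 - 9524/407*b + 176/37 → 5300/1369*b - 10600/1369
  leading term b: subtract (11/41)·h_5 from 5300/1369*b - 10600/1369 → 0
  remainder 0.

S(f_1,h_5): leading monomials are coprime, so the S-polynomial reduces to 0 (Buchberger's first criterion).
S(f_2,h_5): leading monomials are coprime, so the S-polynomial reduces to 0 (Buchberger's first criterion).
S(f_3,h_5): lcm = a*b. S = 3*a - 3/11*b - 60/11.
  leading term a: subtract (-9/2)·f_2 from 3*a - 3/11*b - 60/11 → 96/11*b - 192/11
  leading term b: subtract (32856/54325)·h_5 from 96/11*b - 192/11 → 0
  remainder 0.

S(h_4,h_5): lcm = b**2. S = -22/37*b + 44/37.
  leading term b: subtract (-4477/108650)·h_5 from -22/37*b + 44/37 → 0
  remainder 0.

Every S-polynomial of the final basis reduces to 0, so we have a Gröbner basis.
Inter-reduce: drop elements whose leading term is divisible by another's, tail-reduce, and make monic.
Reduced Gröbner basis: {a - 2, b - 2}.
Label its elements g_1 = a - 2, g_2 = b - 2.

Reduce p = a*b + 3/2*a - 3/2*b - 4 modulo G:
  leading term a*b: subtract (b)·g_1 from a*b + 3/2*a - 3/2*b - 4 → 3/2*a + 1/2*b - 4
  leading term a: subtract (3/2)·g_1 from 3/2*a + 1/2*b - 4 → 1/2*b - 1
  leading term b: subtract (1/2)·g_2 from 1/2*b - 1 → 0
  normal form = 0.
Since the normal form is 0, p ∈ I.

The remainder on division by a Gröbner basis is unique — it is the normal form.

a*b + 3/2*a - 3/2*b - 4 lies in I (it reduces to 0).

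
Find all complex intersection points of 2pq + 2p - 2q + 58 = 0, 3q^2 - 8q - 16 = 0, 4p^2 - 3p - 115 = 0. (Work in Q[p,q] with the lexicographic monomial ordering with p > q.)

{(-5, 4)}

Compute a lex Gröbner basis by Buchberger's algorithm.
f_1 = 2pq + 2p - 2q + 58, LT = pq.
f_2 = 3q^2 - 8q - 16, LT = q^2.
f_3 = 4p^2 - 3p - 115, LT = p^2.

S(f_1,f_2): lcm = pq^2. S = 11/3pq + 16/3p - q^2 + 29q.
  leading term pq: subtract (11/6)·f_1 from 11/3pq + 16/3p - q^2 + 29q → 5/3p - q^2 + 98/3q - 319/3
  leading term p: no divisor's leading term divides it; move 5/3p to the remainder.
  leading term q^2: subtract (-1/3)·f_2 from -q^2 + 98/3q - 319/3 → 30q - 335/3
  leading term q: no divisor's leading term divides it; move 30q to the remainder.
  leading term 1: no divisor's leading term divides it; move -335/3 to the remainder.
  remainder 5/3p + 30q - 335/3 ≠ 0; add h_4 = 5/3p + 30q - 335/3 to the basis.

S(f_1,f_3): lcm = p^2q. S = p^2 - 1/4pq + 29p + 115/4q.
  leading term p^2: subtract (1/4)·f_3 from p^2 - 1/4pq + 29p + 115/4q → -1/4pq + 119/4p + 115/4q + 115/4
  leading term pq: subtract (-1/8)·f_1 from -1/4pq + 119/4p + 115/4q + 115/4 → 30p + 57/2q + 36
  leading term p: subtract (18)·h_4 from 30p + 57/2q + 36 → -1023/2q + 2046
  leading term q: no divisor's leading term divides it; move -1023/2q to the remainder.
  leading term 1: no divisor's leading term divides it; move 2046 to the remainder.
  remainder -1023/2q + 2046 ≠ 0; add h_5 = -1023/2q + 2046 to the basis.

S(f_2,f_3): leading monomials are coprime, so the S-polynomial reduces to 0 (Buchberger's first criterion).
S(f_1,h_4): lcm = pq. S = p - 18q^2 + 66q + 29.
  leading term p: subtract (3/5)·h_4 from p - 18q^2 + 66q + 29 → -18q^2 + 48q + 96
  leading term q^2: subtract (-6)·f_2 from -18q^2 + 48q + 96 → 0
  remainder 0.

S(f_2,h_4): leading monomials are coprime, so the S-polynomial reduces to 0 (Buchberger's first criterion).
S(f_3,h_4): lcm = p^2. S = -18pq + 265/4p - 115/4.
  leading term pq: subtract (-9)·f_1 from -18pq + 265/4p - 115/4 → 337/4p - 18q + 1973/4
  leading term p: subtract (1011/20)·h_4 from 337/4p - 18q + 1973/4 → -3069/2q + 6138
  leading term q: subtract (3)·h_5 from -3069/2q + 6138 → 0
  remainder 0.

S(f_1,h_5): lcm = pq. S = 5p - q + 29.
  leading term p: subtract (3)·h_4 from 5p - q + 29 → -91q + 364
  leading term q: subtract (182/1023)·h_5 from -91q + 364 → 0
  remainder 0.

S(f_2,h_5): lcm = q^2. S = 4/3q - 16/3.
  leading term q: subtract (-8/3069)·h_5 from 4/3q - 16/3 → 0
  remainder 0.

S(f_3,h_5): leading monomials are coprime, so the S-polynomial reduces to 0 (Buchberger's first criterion).
S(h_4,h_5): leading monomials are coprime, so the S-polynomial reduces to 0 (Buchberger's first criterion).
Every S-polynomial of the final basis reduces to 0, so we have a Gröbner basis.
Inter-reduce: drop elements whose leading term is divisible by another's, tail-reduce, and make monic.
Reduced Gröbner basis: {p + 5, q - 4}.

A lex Gröbner basis eliminates variables successively. Here q - 4 depends only on q, with roots {4}; lifting each root through the earlier basis elements recovers the full solutions.
  q = 4: the earlier basis element becomes p + 5 = 0, giving p = -5 — point (-5, 4).
Each listed point satisfies every original equation (direct substitution).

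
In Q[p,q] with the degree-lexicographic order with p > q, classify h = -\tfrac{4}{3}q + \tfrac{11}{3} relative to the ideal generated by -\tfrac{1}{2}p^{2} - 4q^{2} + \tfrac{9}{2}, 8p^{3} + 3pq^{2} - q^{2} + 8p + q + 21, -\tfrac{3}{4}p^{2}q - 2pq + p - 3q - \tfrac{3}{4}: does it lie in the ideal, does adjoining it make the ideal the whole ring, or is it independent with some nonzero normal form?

Adjoining -\tfrac{4}{3}q + \tfrac{11}{3} makes the ideal the whole ring: the system is inconsistent.

First compute the reduced Gröbner basis of I by Buchberger's algorithm.
f_1 = -\tfrac{1}{2}p^{2} - 4q^{2} + \tfrac{9}{2}, LT = p^{2}.
f_2 = 8p^{3} + 3pq^{2} - q^{2} + 8p + q + 21, LT = p^{3}.
f_3 = -\tfrac{3}{4}p^{2}q - 2pq + p - 3q - \tfrac{3}{4}, LT = p^{2}q.

S(f_1,f_2): lcm = p^{3}. S = \tfrac{61}{8}pq^{2} + \tfrac{1}{8}q^{2} - 10p - \tfrac{1}{8}q - \tfrac{21}{8}.
  reduce S modulo (f_1, f_2, f_3):
  remainder \tfrac{61}{8}pq^{2} + \tfrac{1}{8}q^{2} - 10p - \tfrac{1}{8}q - \tfrac{21}{8} ≠ 0; add k_4 = \tfrac{61}{8}pq^{2} + \tfrac{1}{8}q^{2} - 10p - \tfrac{1}{8}q - \tfrac{21}{8} to the basis.

S(f_1,f_3): lcm = p^{2}q. S = 8q^{3} - \tfrac{8}{3}pq + \tfrac{4}{3}p - 13q - 1.
  reduce S modulo (f_1, f_2, f_3, k_4):
  remainder 8q^{3} - \tfrac{8}{3}pq + \tfrac{4}{3}p - 13q - 1 ≠ 0; add k_5 = 8q^{3} - \tfrac{8}{3}pq + \tfrac{4}{3}p - 13q - 1 to the basis.

S(f_2,f_3): lcm = p^{3}q. S = \tfrac{3}{8}pq^{3} - \tfrac{8}{3}p^{2}q - \tfrac{1}{8}q^{3} + \tfrac{4}{3}p^{2} - 3pq + \tfrac{1}{8}q^{2} - p + \tfrac{21}{8}q.
  reduce S modulo (f_1, f_2, f_3, k_4, k_5):
  remainder \tfrac{2503}{549}pq - \tfrac{1928}{183}q^{2} - \tfrac{2489}{549}p + \tfrac{2417}{183}q + \tfrac{2681}{183} ≠ 0; add k_6 = \tfrac{2503}{549}pq - \tfrac{1928}{183}q^{2} - \tfrac{2489}{549}p + \tfrac{2417}{183}q + \tfrac{2681}{183} to the basis.

S(f_1,k_4): lcm = p^{2}q^{2}. S = 8q^{4} - \tfrac{1}{61}pq^{2} + \tfrac{80}{61}p^{2} + \tfrac{1}{61}pq - 9q^{2} + \tfrac{21}{61}p.
  reduce S modulo (f_1, f_2, f_3, k_4, k_5, k_6):
  remainder -\tfrac{267631943}{27940989}q^{2} + \tfrac{70144640}{27940989}p + \tfrac{135751895}{27940989}q + \tfrac{157842826}{9313663} ≠ 0; add k_7 = -\tfrac{267631943}{27940989}q^{2} + \tfrac{70144640}{27940989}p + \tfrac{135751895}{27940989}q + \tfrac{157842826}{9313663} to the basis.

S(f_1,k_6): lcm = p^{2}q. S = \tfrac{5784}{2503}pq^{2} + 8q^{3} + \tfrac{2489}{2503}p^{2} - \tfrac{7251}{2503}pq - \tfrac{8043}{2503}p - 9q.
  reduce S modulo (f_1, f_2, f_3, k_4, k_5, k_6, k_7):
  remainder -\tfrac{36517419276}{9176476073}p + \tfrac{3492951117}{9176476073}q - \tfrac{33024468159}{9176476073} ≠ 0; add k_8 = -\tfrac{36517419276}{9176476073}p + \tfrac{3492951117}{9176476073}q - \tfrac{33024468159}{9176476073} to the basis.

S(k_4,k_6): lcm = pq^{2}. S = \tfrac{5784}{2503}q^{3} + \tfrac{2489}{2503}pq - \tfrac{439808}{152683}q^{2} - \tfrac{80}{61}p - \tfrac{493126}{152683}q - \tfrac{21}{61}.
  reduce S modulo (f_1, f_2, f_3, k_4, k_5, k_6, k_7, k_8):
  remainder -\tfrac{8771740895101347}{2224142110897148}q - \tfrac{8771740895101347}{2224142110897148} ≠ 0; add k_9 = -\tfrac{8771740895101347}{2224142110897148}q - \tfrac{8771740895101347}{2224142110897148} to the basis.

The other S-polynomials (S(f_2,k_4), S(f_3,k_4), S(f_1,k_5), S(f_2,k_5), S(f_3,k_5), S(k_4,k_5), S(f_2,k_6), S(f_3,k_6), S(k_5,k_6), S(f_1,k_7), S(f_2,k_7), S(f_3,k_7), S(k_4,k_7), S(k_5,k_7), S(k_6,k_7), S(f_1,k_8), S(f_2,k_8), S(f_3,k_8), S(k_4,k_8), S(k_5,k_8), S(k_6,k_8), S(k_7,k_8), S(f_1,k_9), S(f_2,k_9), S(f_3,k_9), S(k_4,k_9), S(k_5,k_9), S(k_6,k_9), S(k_7,k_9), S(k_8,k_9)) all reduce to 0 modulo the current basis, so we have a Gröbner basis.
Inter-reduce: drop elements whose leading term is divisible by another's, tail-reduce, and make monic.
Reduced Gröbner basis: {p + 1, q + 1}.
Label its elements g_1 = p + 1, g_2 = q + 1.

Reduce h = -\tfrac{4}{3}q + \tfrac{11}{3} modulo G:
  leading term q: subtract (-\tfrac{4}{3})·g_2 from -\tfrac{4}{3}q + \tfrac{11}{3} → 5
  leading term 1: no divisor's leading term divides it; move 5 to the remainder.
  normal form = 5.
The normal form is nonzero, so h ∉ I. Since h minus its normal form lies in I, I + (h) = I + (r) where r = 5; decide whether this ideal is the whole ring.
Here r = 5 is a nonzero constant, hence a unit: 1 ∈ I + (h), the Gröbner basis of I + (h) is {1}, and the enlarged system has no common solution — adjoining h is inconsistent.

The remainder on division by a Gröbner basis is unique — it is the normal form.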